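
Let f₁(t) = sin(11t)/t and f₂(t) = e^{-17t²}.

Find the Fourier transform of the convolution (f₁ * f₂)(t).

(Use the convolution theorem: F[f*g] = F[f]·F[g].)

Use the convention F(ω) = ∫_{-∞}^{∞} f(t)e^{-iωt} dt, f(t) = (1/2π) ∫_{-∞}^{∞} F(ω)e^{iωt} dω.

F[f₁*f₂](ω) = \begin{cases} \frac{\sqrt{17} \pi^{\frac{3}{2}} e^{- \frac{\omega^{2}}{68}}}{17} & \text{for}\: \omega > -11 \wedge \omega < 11 \\0 & \text{otherwise} \end{cases}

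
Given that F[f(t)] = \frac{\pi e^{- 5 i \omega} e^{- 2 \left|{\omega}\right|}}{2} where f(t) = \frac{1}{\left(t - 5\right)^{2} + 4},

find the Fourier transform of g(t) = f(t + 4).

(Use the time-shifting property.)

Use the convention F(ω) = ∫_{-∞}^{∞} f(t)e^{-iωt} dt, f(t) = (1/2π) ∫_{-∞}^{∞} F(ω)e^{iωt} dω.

F[g](ω) = \frac{\pi e^{- i \omega - 2 \left|{\omega}\right|}}{2}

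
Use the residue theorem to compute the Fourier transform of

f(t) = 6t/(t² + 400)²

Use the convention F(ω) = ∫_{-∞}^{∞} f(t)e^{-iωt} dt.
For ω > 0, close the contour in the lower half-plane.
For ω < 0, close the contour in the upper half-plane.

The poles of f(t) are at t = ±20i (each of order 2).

Let g(z) = f(z)e^{-iωz}; for large |z| the factor e^{-iωz} decays in the lower half-plane when ω > 0 and in the upper half-plane when ω < 0.

Case ω > 0 (lower half-plane, clockwise contour ⇒ F(ω) = -2πi·ΣRes):
  Res_{z = - 20 i} g(z) = \frac{3 \omega e^{- 20 \omega}}{40} (pole of order 2)
  F(ω) = -2πi·ΣRes = - \frac{3 i \pi \omega e^{- 20 \omega}}{20}

Case ω < 0 (upper half-plane, counterclockwise contour ⇒ F(ω) = +2πi·ΣRes):
  Res_{z = 20 i} g(z) = - \frac{3 \omega e^{20 \omega}}{40} (pole of order 2)
  F(ω) = 2πi·ΣRes = - \frac{3 i \pi \omega e^{20 \omega}}{20}

Both cases combine into a single formula in |ω|:

F(ω) = - \frac{3 i \pi \omega e^{- 20 \left|{\omega}\right|}}{20}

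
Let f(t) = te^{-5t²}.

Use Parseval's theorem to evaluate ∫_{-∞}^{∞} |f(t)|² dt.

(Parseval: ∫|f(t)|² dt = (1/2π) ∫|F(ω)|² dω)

∫|f(t)|² dt = \frac{\sqrt{10} \sqrt{\pi}}{200}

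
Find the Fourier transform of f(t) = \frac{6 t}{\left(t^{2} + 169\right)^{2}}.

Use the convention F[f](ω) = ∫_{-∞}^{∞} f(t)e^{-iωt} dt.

F(ω) = - \frac{3 i \pi \omega e^{- 13 \left|{\omega}\right|}}{13}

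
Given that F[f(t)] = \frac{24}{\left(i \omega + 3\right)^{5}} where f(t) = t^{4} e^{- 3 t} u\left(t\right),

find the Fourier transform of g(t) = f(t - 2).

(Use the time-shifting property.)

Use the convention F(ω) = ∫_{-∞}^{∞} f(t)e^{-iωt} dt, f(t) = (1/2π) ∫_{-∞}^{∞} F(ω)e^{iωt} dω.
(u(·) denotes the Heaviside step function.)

F[g](ω) = \frac{24 e^{- 2 i \omega}}{\left(i \omega + 3\right)^{5}}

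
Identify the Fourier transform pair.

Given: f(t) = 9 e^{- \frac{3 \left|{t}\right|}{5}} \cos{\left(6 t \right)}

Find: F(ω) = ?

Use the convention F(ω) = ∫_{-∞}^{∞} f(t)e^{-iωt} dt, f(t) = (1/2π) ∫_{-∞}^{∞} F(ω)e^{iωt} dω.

F(ω) = \frac{270 \left(25 \omega^{2} + 909\right)}{625 \omega^{4} - 44550 \omega^{2} + 826281}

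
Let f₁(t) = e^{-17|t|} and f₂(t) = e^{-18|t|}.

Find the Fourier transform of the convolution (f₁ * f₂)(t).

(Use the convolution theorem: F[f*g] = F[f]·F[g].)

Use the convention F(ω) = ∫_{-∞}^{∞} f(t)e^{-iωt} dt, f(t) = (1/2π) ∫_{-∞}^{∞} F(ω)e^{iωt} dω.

F[f₁*f₂](ω) = \frac{1224}{\left(\omega^{2} + 289\right) \left(\omega^{2} + 324\right)}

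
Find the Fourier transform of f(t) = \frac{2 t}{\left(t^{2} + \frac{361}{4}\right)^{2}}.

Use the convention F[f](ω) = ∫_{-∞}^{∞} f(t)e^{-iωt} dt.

F(ω) = - \frac{2 i \pi \omega e^{- \frac{19 \left|{\omega}\right|}{2}}}{19}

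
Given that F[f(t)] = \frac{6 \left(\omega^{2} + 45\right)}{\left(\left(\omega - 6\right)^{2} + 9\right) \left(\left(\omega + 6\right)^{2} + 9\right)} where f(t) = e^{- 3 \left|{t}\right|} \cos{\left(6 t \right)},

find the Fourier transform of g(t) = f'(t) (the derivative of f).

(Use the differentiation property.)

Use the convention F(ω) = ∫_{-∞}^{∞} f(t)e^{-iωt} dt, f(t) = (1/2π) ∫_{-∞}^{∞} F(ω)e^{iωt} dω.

F[g](ω) = \frac{6 i \omega \left(\omega^{2} + 45\right)}{\omega^{4} - 54 \omega^{2} + 2025}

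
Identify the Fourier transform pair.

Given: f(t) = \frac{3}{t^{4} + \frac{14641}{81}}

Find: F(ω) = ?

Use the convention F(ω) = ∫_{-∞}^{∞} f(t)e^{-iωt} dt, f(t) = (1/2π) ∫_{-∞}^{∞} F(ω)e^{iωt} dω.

F(ω) = \frac{81 \pi e^{- \frac{11 \sqrt{2} \left|{\omega}\right|}{6}} \sin{\left(\frac{11 \sqrt{2} \left|{\omega}\right|}{6} + \frac{\pi}{4} \right)}}{1331}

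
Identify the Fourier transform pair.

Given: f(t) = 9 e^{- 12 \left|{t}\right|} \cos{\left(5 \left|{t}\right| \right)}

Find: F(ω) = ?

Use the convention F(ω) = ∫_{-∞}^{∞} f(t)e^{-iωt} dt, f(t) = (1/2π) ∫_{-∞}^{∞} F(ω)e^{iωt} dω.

F(ω) = \frac{216 \left(\omega^{2} + 169\right)}{\omega^{4} + 238 \omega^{2} + 28561}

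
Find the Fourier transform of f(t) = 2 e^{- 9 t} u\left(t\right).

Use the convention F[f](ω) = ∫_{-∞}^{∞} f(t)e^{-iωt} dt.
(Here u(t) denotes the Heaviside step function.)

F(ω) = \frac{2}{i \omega + 9}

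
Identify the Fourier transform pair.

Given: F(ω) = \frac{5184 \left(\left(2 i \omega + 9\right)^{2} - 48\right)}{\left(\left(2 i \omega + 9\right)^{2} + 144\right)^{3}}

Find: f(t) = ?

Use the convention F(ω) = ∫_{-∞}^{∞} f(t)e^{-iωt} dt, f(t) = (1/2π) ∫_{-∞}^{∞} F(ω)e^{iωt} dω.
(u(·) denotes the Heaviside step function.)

f(t) = 9 t^{2} e^{- \frac{9 t}{2}} \sin{\left(6 t \right)} u\left(t\right)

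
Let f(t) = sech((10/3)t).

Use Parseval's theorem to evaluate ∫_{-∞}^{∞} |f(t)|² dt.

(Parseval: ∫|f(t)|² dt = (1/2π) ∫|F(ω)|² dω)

∫|f(t)|² dt = \frac{3}{5}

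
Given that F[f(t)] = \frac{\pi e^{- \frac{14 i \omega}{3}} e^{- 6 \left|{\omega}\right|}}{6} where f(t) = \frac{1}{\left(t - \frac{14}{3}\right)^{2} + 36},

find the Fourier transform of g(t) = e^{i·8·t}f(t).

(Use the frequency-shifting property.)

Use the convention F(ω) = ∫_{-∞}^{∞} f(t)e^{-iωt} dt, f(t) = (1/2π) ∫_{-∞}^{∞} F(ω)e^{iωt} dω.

F[g](ω) = \frac{\pi e^{- \frac{14 i \left(\omega - 8\right)}{3} - 6 \left|{\omega - 8}\right|}}{6}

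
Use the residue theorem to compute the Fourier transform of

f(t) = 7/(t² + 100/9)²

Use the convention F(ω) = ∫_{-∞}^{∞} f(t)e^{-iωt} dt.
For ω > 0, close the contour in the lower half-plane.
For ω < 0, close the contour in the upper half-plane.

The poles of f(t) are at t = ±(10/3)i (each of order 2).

Let g(z) = f(z)e^{-iωz}; for large |z| the factor e^{-iωz} decays in the lower half-plane when ω > 0 and in the upper half-plane when ω < 0.

Case ω > 0 (lower half-plane, clockwise contour ⇒ F(ω) = -2πi·ΣRes):
  Res_{z = - \frac{10 i}{3}} g(z) = \frac{63 i \left(10 \omega + 3\right) e^{- \frac{10 \omega}{3}}}{4000} (pole of order 2)
  F(ω) = -2πi·ΣRes = \frac{63 \pi \left(10 \omega + 3\right) e^{- \frac{10 \omega}{3}}}{2000}

Case ω < 0 (upper half-plane, counterclockwise contour ⇒ F(ω) = +2πi·ΣRes):
  Res_{z = \frac{10 i}{3}} g(z) = \frac{63 i \left(10 \omega - 3\right) e^{\frac{10 \omega}{3}}}{4000} (pole of order 2)
  F(ω) = 2πi·ΣRes = \frac{63 \pi \left(3 - 10 \omega\right) e^{\frac{10 \omega}{3}}}{2000}

Both cases combine into a single formula in |ω|:

F(ω) = \frac{63 \pi \left(10 \left|{\omega}\right| + 3\right) e^{- \frac{10 \left|{\omega}\right|}{3}}}{2000}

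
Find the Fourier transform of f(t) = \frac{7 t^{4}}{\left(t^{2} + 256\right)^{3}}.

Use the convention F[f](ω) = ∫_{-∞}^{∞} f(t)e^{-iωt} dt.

F(ω) = \frac{7 \pi \left(256 \omega^{2} - 80 \left|{\omega}\right| + 3\right) e^{- 16 \left|{\omega}\right|}}{128}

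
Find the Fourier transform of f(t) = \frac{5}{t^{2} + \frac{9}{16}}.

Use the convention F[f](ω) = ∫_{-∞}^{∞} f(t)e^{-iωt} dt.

F(ω) = \frac{20 \pi e^{- \frac{3 \left|{\omega}\right|}{4}}}{3}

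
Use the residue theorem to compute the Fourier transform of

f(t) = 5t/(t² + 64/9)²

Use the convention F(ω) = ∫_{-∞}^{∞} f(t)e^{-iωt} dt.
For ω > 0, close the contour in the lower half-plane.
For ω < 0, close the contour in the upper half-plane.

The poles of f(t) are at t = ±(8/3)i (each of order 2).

Let g(z) = f(z)e^{-iωz}; for large |z| the factor e^{-iωz} decays in the lower half-plane when ω > 0 and in the upper half-plane when ω < 0.

Case ω > 0 (lower half-plane, clockwise contour ⇒ F(ω) = -2πi·ΣRes):
  Res_{z = - \frac{8 i}{3}} g(z) = \frac{15 \omega e^{- \frac{8 \omega}{3}}}{32} (pole of order 2)
  F(ω) = -2πi·ΣRes = - \frac{15 i \pi \omega e^{- \frac{8 \omega}{3}}}{16}

Case ω < 0 (upper half-plane, counterclockwise contour ⇒ F(ω) = +2πi·ΣRes):
  Res_{z = \frac{8 i}{3}} g(z) = - \frac{15 \omega e^{\frac{8 \omega}{3}}}{32} (pole of order 2)
  F(ω) = 2πi·ΣRes = - \frac{15 i \pi \omega e^{\frac{8 \omega}{3}}}{16}

Both cases combine into a single formula in |ω|:

F(ω) = - \frac{15 i \pi \omega e^{- \frac{8 \left|{\omega}\right|}{3}}}{16}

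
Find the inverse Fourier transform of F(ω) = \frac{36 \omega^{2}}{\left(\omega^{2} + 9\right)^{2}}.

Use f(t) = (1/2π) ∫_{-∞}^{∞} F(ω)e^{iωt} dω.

f(t) = 3 \left(1 - 3 \left|{t}\right|\right) e^{- 3 \left|{t}\right|}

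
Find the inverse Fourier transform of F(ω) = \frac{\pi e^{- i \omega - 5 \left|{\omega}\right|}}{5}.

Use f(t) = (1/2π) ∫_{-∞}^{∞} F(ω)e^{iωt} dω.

f(t) = \frac{1}{\left(t - 1\right)^{2} + 25}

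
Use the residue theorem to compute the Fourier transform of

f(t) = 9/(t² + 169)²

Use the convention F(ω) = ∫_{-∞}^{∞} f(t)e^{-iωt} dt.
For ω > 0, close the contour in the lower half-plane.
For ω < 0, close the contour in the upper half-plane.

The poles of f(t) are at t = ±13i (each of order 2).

Let g(z) = f(z)e^{-iωz}; for large |z| the factor e^{-iωz} decays in the lower half-plane when ω > 0 and in the upper half-plane when ω < 0.

Case ω > 0 (lower half-plane, clockwise contour ⇒ F(ω) = -2πi·ΣRes):
  Res_{z = - 13 i} g(z) = \frac{9 i \left(13 \omega + 1\right) e^{- 13 \omega}}{8788} (pole of order 2)
  F(ω) = -2πi·ΣRes = \frac{9 \pi \left(13 \omega + 1\right) e^{- 13 \omega}}{4394}

Case ω < 0 (upper half-plane, counterclockwise contour ⇒ F(ω) = +2πi·ΣRes):
  Res_{z = 13 i} g(z) = \frac{9 i \left(13 \omega - 1\right) e^{13 \omega}}{8788} (pole of order 2)
  F(ω) = 2πi·ΣRes = \frac{9 \pi \left(1 - 13 \omega\right) e^{13 \omega}}{4394}

Both cases combine into a single formula in |ω|:

F(ω) = \frac{9 \pi \left(13 \left|{\omega}\right| + 1\right) e^{- 13 \left|{\omega}\right|}}{4394}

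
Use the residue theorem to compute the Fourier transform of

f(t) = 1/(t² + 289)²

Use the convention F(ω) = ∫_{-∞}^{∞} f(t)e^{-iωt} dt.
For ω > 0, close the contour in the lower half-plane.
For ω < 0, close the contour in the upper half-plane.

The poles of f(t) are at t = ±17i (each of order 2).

Let g(z) = f(z)e^{-iωz}; for large |z| the factor e^{-iωz} decays in the lower half-plane when ω > 0 and in the upper half-plane when ω < 0.

Case ω > 0 (lower half-plane, clockwise contour ⇒ F(ω) = -2πi·ΣRes):
  Res_{z = - 17 i} g(z) = \frac{i \left(17 \omega + 1\right) e^{- 17 \omega}}{19652} (pole of order 2)
  F(ω) = -2πi·ΣRes = \frac{\pi \left(17 \omega + 1\right) e^{- 17 \omega}}{9826}

Case ω < 0 (upper half-plane, counterclockwise contour ⇒ F(ω) = +2πi·ΣRes):
  Res_{z = 17 i} g(z) = \frac{i \left(17 \omega - 1\right) e^{17 \omega}}{19652} (pole of order 2)
  F(ω) = 2πi·ΣRes = \frac{\pi \left(1 - 17 \omega\right) e^{17 \omega}}{9826}

Both cases combine into a single formula in |ω|:

F(ω) = \frac{\pi \left(17 \left|{\omega}\right| + 1\right) e^{- 17 \left|{\omega}\right|}}{9826}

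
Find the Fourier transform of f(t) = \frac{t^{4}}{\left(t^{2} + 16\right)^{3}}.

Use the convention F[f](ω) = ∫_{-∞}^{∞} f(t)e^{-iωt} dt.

F(ω) = \frac{\pi \left(16 \omega^{2} - 20 \left|{\omega}\right| + 3\right) e^{- 4 \left|{\omega}\right|}}{32}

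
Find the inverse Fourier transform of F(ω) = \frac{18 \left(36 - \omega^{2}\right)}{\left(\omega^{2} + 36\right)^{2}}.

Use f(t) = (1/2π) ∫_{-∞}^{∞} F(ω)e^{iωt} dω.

f(t) = 9 e^{- 6 \left|{t}\right|} \left|{t}\right|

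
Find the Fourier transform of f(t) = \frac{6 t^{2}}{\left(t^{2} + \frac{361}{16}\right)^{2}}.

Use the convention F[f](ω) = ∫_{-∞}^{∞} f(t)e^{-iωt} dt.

F(ω) = \frac{3 \pi \left(4 - 19 \left|{\omega}\right|\right) e^{- \frac{19 \left|{\omega}\right|}{4}}}{19}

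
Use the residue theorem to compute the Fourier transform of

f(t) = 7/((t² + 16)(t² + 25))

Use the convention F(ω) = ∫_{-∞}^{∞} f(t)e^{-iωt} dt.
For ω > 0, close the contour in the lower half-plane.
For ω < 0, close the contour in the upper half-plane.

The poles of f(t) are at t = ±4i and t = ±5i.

Let g(z) = f(z)e^{-iωz}; for large |z| the factor e^{-iωz} decays in the lower half-plane when ω > 0 and in the upper half-plane when ω < 0.

Case ω > 0 (lower half-plane, clockwise contour ⇒ F(ω) = -2πi·ΣRes):
  Res_{z = - 4 i} g(z) = \frac{7 i e^{- 4 \omega}}{72}
  Res_{z = - 5 i} g(z) = - \frac{7 i e^{- 5 \omega}}{90}
  F(ω) = -2πi·ΣRes = \frac{7 \pi \left(5 e^{\omega} - 4\right) e^{- 5 \omega}}{180}

Case ω < 0 (upper half-plane, counterclockwise contour ⇒ F(ω) = +2πi·ΣRes):
  Res_{z = 4 i} g(z) = - \frac{7 i e^{4 \omega}}{72}
  Res_{z = 5 i} g(z) = \frac{7 i e^{5 \omega}}{90}
  F(ω) = 2πi·ΣRes = \frac{7 \pi \left(5 - 4 e^{\omega}\right) e^{4 \omega}}{180}

Both cases combine into a single formula in |ω|:

F(ω) = \frac{7 \pi \left(5 e^{\left|{\omega}\right|} - 4\right) e^{- 5 \left|{\omega}\right|}}{180}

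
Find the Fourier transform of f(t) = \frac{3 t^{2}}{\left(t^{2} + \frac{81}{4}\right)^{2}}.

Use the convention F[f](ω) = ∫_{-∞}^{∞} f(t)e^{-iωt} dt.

F(ω) = \frac{\pi \left(2 - 9 \left|{\omega}\right|\right) e^{- \frac{9 \left|{\omega}\right|}{2}}}{6}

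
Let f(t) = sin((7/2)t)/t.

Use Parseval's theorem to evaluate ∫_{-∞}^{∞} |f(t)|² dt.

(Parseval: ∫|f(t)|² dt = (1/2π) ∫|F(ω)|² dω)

∫|f(t)|² dt = \frac{7 \pi}{2}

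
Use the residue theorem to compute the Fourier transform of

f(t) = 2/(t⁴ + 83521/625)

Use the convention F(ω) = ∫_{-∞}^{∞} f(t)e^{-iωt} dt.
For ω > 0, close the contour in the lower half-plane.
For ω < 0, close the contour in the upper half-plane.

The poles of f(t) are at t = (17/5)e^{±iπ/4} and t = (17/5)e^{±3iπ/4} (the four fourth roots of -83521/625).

Let g(z) = f(z)e^{-iωz}; for large |z| the factor e^{-iωz} decays in the lower half-plane when ω > 0 and in the upper half-plane when ω < 0.

Case ω > 0 (lower half-plane, clockwise contour ⇒ F(ω) = -2πi·ΣRes):
  Res_{z = - \frac{17 \sqrt{2}}{10} - \frac{17 \sqrt{2} i}{10}} g(z) = \frac{125 \sqrt{2} i \left(1 - i\right) e^{\frac{17 \sqrt{2} \omega \left(-1 + i\right)}{10}}}{19652}
  Res_{z = \frac{17 \sqrt{2}}{10} - \frac{17 \sqrt{2} i}{10}} g(z) = \frac{125 \sqrt{2} i \left(1 + i\right) e^{- \frac{17 \sqrt{2} \omega \left(1 + i\right)}{10}}}{19652}
  F(ω) = -2πi·ΣRes = \frac{125 \sqrt{2} \pi \left(1 - i\right) \left(e^{\frac{17 \sqrt{2} i \omega}{5}} + i\right) e^{- \frac{17 \sqrt{2} \omega \left(1 + i\right)}{10}}}{9826} = \frac{250 \pi e^{- \frac{17 \sqrt{2} \omega}{10}} \sin{\left(\frac{17 \sqrt{2} \omega}{10} + \frac{\pi}{4} \right)}}{4913}

Case ω < 0 (upper half-plane, counterclockwise contour ⇒ F(ω) = +2πi·ΣRes):
  Res_{z = \frac{17 \sqrt{2}}{10} + \frac{17 \sqrt{2} i}{10}} g(z) = \frac{125 \sqrt{2} i \left(-1 + i\right) e^{\frac{17 \sqrt{2} \omega \left(1 - i\right)}{10}}}{19652}
  Res_{z = - \frac{17 \sqrt{2}}{10} + \frac{17 \sqrt{2} i}{10}} g(z) = \frac{125 \sqrt{2} \left(1 - i\right) e^{\frac{17 \sqrt{2} \omega \left(1 + i\right)}{10}}}{19652}
  F(ω) = 2πi·ΣRes = - \frac{125 \sqrt{2} i \pi \left(i \left(1 - i\right) e^{\frac{17 \sqrt{2} \omega \left(1 - i\right)}{10}} - \left(1 - i\right) e^{\frac{17 \sqrt{2} \omega \left(1 + i\right)}{10}}\right)}{9826} = \frac{250 \pi e^{\frac{17 \sqrt{2} \omega}{10}} \cos{\left(\frac{17 \sqrt{2} \omega}{10} + \frac{\pi}{4} \right)}}{4913}

Both cases combine into a single formula in |ω|:

F(ω) = \frac{250 \pi e^{- \frac{17 \sqrt{2} \left|{\omega}\right|}{10}} \sin{\left(\frac{17 \sqrt{2} \left|{\omega}\right|}{10} + \frac{\pi}{4} \right)}}{4913}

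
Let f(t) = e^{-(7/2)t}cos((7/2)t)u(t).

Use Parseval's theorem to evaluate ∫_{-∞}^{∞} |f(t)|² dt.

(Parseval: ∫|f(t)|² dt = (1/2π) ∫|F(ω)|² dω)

∫|f(t)|² dt = \frac{3}{28}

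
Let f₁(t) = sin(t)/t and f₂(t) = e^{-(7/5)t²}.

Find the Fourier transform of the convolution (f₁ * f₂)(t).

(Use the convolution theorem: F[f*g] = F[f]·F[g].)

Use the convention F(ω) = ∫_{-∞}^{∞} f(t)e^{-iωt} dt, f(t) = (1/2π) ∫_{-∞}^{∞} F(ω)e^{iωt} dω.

F[f₁*f₂](ω) = \begin{cases} \frac{\sqrt{35} \pi^{\frac{3}{2}} e^{- \frac{5 \omega^{2}}{28}}}{7} & \text{for}\: \omega > -1 \wedge \omega < 1 \\0 & \text{otherwise} \end{cases}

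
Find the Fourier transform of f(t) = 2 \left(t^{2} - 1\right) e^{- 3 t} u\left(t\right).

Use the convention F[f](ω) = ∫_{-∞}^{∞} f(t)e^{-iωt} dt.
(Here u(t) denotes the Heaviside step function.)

F(ω) = \frac{2 \left(2 i \omega - \left(i \omega + 3\right)^{3} + 6\right)}{\left(i \omega + 3\right)^{4}}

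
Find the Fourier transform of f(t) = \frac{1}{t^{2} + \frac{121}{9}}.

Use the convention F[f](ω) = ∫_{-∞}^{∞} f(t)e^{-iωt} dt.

F(ω) = \frac{3 \pi e^{- \frac{11 \left|{\omega}\right|}{3}}}{11}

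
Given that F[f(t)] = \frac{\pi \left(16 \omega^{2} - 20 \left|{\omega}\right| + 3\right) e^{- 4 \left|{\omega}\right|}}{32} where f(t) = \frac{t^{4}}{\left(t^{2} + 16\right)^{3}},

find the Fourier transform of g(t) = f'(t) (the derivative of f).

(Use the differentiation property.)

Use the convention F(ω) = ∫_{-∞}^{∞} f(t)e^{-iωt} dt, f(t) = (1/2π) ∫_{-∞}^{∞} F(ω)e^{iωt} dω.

F[g](ω) = \frac{i \pi \omega \left(16 \omega^{2} - 20 \left|{\omega}\right| + 3\right) e^{- 4 \left|{\omega}\right|}}{32}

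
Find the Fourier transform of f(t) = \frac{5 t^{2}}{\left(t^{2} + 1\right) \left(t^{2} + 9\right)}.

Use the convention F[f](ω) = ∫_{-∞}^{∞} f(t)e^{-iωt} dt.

F(ω) = \frac{5 \pi \left(3 - e^{2 \left|{\omega}\right|}\right) e^{- 3 \left|{\omega}\right|}}{8}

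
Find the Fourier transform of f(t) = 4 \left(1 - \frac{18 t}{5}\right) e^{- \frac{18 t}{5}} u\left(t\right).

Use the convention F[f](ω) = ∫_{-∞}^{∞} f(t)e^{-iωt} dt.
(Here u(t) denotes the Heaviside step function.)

F(ω) = \frac{100 i \omega}{- 25 \omega^{2} + 180 i \omega + 324}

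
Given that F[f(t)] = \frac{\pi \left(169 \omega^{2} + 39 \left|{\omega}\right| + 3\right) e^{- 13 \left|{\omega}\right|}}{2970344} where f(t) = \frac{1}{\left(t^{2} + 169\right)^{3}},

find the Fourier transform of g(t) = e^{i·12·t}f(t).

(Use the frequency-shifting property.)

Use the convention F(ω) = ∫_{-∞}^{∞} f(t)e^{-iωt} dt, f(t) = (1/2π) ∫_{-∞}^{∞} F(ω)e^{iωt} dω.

F[g](ω) = \frac{\pi \left(169 \left(\omega - 12\right)^{2} + 39 \left|{\omega - 12}\right| + 3\right) e^{- 13 \left|{\omega - 12}\right|}}{2970344}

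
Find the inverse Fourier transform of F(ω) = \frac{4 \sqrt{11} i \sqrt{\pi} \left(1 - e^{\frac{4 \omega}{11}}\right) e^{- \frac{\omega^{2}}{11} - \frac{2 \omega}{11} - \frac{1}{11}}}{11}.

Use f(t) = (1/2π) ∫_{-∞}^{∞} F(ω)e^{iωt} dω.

f(t) = 4 e^{- \frac{11 t^{2}}{4}} \sin{\left(t \right)}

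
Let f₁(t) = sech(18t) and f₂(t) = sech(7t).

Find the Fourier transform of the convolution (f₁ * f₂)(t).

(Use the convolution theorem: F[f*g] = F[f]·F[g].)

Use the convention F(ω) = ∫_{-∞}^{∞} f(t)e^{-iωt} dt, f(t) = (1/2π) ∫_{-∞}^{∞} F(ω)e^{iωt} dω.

F[f₁*f₂](ω) = \frac{\pi^{2}}{126 \cosh{\left(\frac{\pi \omega}{36} \right)} \cosh{\left(\frac{\pi \omega}{14} \right)}}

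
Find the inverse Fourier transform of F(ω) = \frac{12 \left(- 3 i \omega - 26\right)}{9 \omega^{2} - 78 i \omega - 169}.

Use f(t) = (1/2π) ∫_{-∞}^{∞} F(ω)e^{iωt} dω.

f(t) = 4 \left(\frac{13 t}{3} + 1\right) e^{- \frac{13 t}{3}} u\left(t\right)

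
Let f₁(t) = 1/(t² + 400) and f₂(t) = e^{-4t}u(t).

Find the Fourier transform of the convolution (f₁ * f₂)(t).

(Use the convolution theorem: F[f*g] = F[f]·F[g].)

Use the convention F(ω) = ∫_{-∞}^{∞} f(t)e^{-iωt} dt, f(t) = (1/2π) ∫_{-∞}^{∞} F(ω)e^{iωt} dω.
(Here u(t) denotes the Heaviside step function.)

F[f₁*f₂](ω) = \frac{\pi e^{- 20 \left|{\omega}\right|}}{20 \left(i \omega + 4\right)}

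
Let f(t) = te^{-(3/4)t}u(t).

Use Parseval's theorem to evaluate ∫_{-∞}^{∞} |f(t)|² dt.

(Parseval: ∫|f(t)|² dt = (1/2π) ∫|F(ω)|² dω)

∫|f(t)|² dt = \frac{16}{27}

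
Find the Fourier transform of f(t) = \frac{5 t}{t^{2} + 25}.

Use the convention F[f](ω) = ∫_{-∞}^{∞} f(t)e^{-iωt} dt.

F(ω) = - 5 i \pi e^{- 5 \left|{\omega}\right|} \operatorname{sign}{\left(\omega \right)}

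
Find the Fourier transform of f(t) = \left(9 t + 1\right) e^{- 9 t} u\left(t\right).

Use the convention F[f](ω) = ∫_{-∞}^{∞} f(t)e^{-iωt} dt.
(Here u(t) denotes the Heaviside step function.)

F(ω) = \frac{- i \omega - 18}{\omega^{2} - 18 i \omega - 81}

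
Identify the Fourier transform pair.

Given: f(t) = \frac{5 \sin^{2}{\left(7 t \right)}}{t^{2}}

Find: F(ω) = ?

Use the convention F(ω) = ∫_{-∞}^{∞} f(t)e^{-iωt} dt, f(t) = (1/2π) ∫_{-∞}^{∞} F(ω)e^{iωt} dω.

F(ω) = \begin{cases} \frac{5 \pi \left(14 - \left|{\omega}\right|\right)}{2} & \text{for}\: \omega > -14 \wedge \omega < 14 \\0 & \text{otherwise} \end{cases}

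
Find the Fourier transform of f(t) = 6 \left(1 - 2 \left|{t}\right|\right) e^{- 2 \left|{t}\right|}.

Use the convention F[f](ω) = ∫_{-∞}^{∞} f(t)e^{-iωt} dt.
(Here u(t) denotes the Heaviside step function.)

F(ω) = \frac{48 \omega^{2}}{\left(\omega^{2} + 4\right)^{2}}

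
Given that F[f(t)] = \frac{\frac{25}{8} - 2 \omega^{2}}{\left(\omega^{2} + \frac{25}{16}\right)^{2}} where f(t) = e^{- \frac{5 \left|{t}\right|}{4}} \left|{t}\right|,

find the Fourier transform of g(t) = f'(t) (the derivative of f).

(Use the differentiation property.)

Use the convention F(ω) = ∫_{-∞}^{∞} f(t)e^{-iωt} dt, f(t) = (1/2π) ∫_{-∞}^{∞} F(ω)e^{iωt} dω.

F[g](ω) = - \frac{32 i \omega \left(16 \omega^{2} - 25\right)}{\left(16 \omega^{2} + 25\right)^{2}}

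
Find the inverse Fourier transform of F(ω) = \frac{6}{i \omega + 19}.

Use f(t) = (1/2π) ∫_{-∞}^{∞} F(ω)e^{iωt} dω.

f(t) = 6 e^{- 19 t} u\left(t\right)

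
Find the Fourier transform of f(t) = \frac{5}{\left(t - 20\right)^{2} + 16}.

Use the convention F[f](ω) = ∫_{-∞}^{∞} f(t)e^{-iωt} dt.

F(ω) = \frac{5 \pi e^{- 20 i \omega - 4 \left|{\omega}\right|}}{4}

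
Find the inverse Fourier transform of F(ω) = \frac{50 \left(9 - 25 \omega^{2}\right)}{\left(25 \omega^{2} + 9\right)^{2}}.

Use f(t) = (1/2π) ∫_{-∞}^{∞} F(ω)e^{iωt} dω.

f(t) = e^{- \frac{3 \left|{t}\right|}{5}} \left|{t}\right|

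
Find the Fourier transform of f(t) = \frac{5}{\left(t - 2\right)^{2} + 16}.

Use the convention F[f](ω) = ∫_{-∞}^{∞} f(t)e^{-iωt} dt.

F(ω) = \frac{5 \pi e^{- 2 i \omega - 4 \left|{\omega}\right|}}{4}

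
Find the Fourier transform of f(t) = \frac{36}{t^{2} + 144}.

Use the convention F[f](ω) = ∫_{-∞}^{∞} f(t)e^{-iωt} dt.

F(ω) = 3 \pi e^{- 12 \left|{\omega}\right|}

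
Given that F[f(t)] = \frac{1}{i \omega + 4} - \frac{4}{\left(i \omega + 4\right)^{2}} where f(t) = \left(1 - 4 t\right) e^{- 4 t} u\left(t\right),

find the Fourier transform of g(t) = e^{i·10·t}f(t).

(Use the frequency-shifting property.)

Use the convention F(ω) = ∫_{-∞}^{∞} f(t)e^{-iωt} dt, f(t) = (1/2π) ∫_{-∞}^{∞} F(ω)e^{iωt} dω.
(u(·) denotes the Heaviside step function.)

F[g](ω) = \frac{i \left(10 - \omega\right)}{\omega^{2} - 4 \omega \left(5 + 2 i\right) + 84 + 80 i}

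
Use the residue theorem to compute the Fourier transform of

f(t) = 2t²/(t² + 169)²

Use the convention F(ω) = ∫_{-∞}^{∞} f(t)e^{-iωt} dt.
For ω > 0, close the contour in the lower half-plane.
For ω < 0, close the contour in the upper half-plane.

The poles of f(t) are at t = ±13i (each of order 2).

Let g(z) = f(z)e^{-iωz}; for large |z| the factor e^{-iωz} decays in the lower half-plane when ω > 0 and in the upper half-plane when ω < 0.

Case ω > 0 (lower half-plane, clockwise contour ⇒ F(ω) = -2πi·ΣRes):
  Res_{z = - 13 i} g(z) = \frac{i \left(1 - 13 \omega\right) e^{- 13 \omega}}{26} (pole of order 2)
  F(ω) = -2πi·ΣRes = \frac{\pi \left(1 - 13 \omega\right) e^{- 13 \omega}}{13}

Case ω < 0 (upper half-plane, counterclockwise contour ⇒ F(ω) = +2πi·ΣRes):
  Res_{z = 13 i} g(z) = \frac{i \left(- 13 \omega - 1\right) e^{13 \omega}}{26} (pole of order 2)
  F(ω) = 2πi·ΣRes = \frac{\pi \left(13 \omega + 1\right) e^{13 \omega}}{13}

Both cases combine into a single formula in |ω|:

F(ω) = \frac{\pi \left(1 - 13 \left|{\omega}\right|\right) e^{- 13 \left|{\omega}\right|}}{13}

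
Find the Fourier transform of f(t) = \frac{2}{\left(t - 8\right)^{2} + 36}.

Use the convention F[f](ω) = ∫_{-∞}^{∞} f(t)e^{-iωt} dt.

F(ω) = \frac{\pi e^{- 8 i \omega - 6 \left|{\omega}\right|}}{3}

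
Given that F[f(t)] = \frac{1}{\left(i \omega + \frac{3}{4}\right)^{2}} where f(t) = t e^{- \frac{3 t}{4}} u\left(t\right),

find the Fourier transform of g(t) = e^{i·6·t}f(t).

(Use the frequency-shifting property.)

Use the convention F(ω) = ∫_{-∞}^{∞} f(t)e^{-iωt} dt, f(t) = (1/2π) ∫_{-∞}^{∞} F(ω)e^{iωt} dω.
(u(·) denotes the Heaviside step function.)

F[g](ω) = \frac{16}{\left(4 i \left(\omega - 6\right) + 3\right)^{2}}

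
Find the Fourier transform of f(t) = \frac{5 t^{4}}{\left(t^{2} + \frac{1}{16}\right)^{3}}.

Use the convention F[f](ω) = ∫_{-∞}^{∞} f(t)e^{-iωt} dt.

F(ω) = \frac{5 \pi \left(\omega^{2} - 20 \left|{\omega}\right| + 48\right) e^{- \frac{\left|{\omega}\right|}{4}}}{32}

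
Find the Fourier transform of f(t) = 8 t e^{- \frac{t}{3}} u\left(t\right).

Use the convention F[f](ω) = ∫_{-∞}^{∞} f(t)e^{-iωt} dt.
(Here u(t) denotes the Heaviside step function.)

F(ω) = \frac{72}{\left(3 i \omega + 1\right)^{2}}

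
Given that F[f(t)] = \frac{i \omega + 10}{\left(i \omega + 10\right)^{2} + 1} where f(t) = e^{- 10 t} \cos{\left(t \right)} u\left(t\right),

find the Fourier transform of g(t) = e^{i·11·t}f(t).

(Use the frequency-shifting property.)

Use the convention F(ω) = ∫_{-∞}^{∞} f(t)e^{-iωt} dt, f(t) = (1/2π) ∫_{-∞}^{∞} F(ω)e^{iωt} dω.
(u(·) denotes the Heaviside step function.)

F[g](ω) = \frac{i \left(\omega - 11\right) + 10}{\left(i \left(\omega - 11\right) + 10\right)^{2} + 1}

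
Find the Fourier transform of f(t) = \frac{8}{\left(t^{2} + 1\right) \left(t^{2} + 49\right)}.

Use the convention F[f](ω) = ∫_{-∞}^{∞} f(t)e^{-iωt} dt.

F(ω) = \frac{\pi e^{- \left|{\omega}\right|}}{6} - \frac{\pi e^{- 7 \left|{\omega}\right|}}{42}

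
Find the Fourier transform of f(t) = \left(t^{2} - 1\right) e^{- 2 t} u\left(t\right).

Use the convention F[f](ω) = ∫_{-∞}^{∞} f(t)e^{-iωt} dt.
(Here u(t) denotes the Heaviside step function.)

F(ω) = \frac{2 i \omega - \left(i \omega + 2\right)^{3} + 4}{\left(i \omega + 2\right)^{4}}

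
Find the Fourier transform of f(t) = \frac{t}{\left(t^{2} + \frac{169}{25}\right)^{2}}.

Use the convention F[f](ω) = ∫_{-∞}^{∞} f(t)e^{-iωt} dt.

F(ω) = - \frac{5 i \pi \omega e^{- \frac{13 \left|{\omega}\right|}{5}}}{26}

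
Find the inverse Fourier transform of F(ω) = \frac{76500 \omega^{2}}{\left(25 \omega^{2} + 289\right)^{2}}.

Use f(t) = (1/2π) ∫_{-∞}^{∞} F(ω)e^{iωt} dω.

f(t) = 9 \left(1 - \frac{17 \left|{t}\right|}{5}\right) e^{- \frac{17 \left|{t}\right|}{5}}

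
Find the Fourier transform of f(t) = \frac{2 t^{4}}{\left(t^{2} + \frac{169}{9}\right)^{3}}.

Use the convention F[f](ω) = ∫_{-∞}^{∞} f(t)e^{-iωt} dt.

F(ω) = \frac{\pi \left(169 \omega^{2} - 195 \left|{\omega}\right| + 27\right) e^{- \frac{13 \left|{\omega}\right|}{3}}}{156}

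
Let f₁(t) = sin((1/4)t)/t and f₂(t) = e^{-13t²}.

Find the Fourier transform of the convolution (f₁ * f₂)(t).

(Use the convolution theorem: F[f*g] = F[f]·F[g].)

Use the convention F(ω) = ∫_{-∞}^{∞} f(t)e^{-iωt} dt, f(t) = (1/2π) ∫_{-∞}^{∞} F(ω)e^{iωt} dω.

F[f₁*f₂](ω) = \begin{cases} \frac{\sqrt{13} \pi^{\frac{3}{2}} e^{- \frac{\omega^{2}}{52}}}{13} & \text{for}\: \omega > - \frac{1}{4} \wedge \omega < \frac{1}{4} \\0 & \text{otherwise} \end{cases}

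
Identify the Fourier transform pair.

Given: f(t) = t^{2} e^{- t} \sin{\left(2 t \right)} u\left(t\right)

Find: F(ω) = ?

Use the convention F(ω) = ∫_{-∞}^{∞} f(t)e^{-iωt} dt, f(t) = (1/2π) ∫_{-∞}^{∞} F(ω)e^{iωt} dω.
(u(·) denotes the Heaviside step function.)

F(ω) = \frac{4 \left(3 \left(i \omega + 1\right)^{2} - 4\right)}{\left(\left(i \omega + 1\right)^{2} + 4\right)^{3}}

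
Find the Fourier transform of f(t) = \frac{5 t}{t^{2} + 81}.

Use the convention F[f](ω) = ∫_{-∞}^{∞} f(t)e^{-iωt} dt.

F(ω) = - 5 i \pi e^{- 9 \left|{\omega}\right|} \operatorname{sign}{\left(\omega \right)}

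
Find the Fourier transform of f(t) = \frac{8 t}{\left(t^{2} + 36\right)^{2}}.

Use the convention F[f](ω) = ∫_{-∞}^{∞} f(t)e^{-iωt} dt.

F(ω) = - \frac{2 i \pi \omega e^{- 6 \left|{\omega}\right|}}{3}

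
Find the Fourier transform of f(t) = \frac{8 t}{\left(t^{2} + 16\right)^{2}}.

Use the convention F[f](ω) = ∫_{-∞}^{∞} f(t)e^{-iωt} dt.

F(ω) = - i \pi \omega e^{- 4 \left|{\omega}\right|}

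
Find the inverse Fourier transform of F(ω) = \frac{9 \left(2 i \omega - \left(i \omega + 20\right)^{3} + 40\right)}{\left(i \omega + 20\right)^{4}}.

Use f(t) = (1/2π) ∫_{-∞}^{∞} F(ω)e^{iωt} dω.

f(t) = 9 \left(t^{2} - 1\right) e^{- 20 t} u\left(t\right)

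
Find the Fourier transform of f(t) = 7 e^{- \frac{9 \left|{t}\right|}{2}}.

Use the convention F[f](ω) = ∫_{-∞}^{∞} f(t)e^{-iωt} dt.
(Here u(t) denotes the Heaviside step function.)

F(ω) = \frac{252}{4 \omega^{2} + 81}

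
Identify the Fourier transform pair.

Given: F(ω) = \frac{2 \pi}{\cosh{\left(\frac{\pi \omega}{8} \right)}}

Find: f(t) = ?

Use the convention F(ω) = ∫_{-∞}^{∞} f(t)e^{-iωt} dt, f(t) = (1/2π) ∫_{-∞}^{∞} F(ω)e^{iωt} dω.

f(t) = \frac{8}{\cosh{\left(4 t \right)}}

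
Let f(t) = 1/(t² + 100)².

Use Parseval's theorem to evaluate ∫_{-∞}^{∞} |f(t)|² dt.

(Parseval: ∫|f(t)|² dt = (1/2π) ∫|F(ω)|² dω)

∫|f(t)|² dt = \frac{\pi}{32000000}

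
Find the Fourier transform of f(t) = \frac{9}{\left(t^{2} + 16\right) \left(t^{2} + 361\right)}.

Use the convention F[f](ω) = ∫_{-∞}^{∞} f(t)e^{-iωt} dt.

F(ω) = \frac{3 \pi \left(19 e^{15 \left|{\omega}\right|} - 4\right) e^{- 19 \left|{\omega}\right|}}{8740}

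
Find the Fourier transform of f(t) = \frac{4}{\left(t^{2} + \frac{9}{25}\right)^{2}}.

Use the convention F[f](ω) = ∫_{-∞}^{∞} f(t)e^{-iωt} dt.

F(ω) = \frac{50 \pi \left(3 \left|{\omega}\right| + 5\right) e^{- \frac{3 \left|{\omega}\right|}{5}}}{27}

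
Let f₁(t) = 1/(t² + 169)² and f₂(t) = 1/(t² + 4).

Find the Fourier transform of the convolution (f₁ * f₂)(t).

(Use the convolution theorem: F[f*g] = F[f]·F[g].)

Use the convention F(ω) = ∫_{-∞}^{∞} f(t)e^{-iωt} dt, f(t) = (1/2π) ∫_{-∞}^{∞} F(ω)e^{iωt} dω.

F[f₁*f₂](ω) = \frac{\pi^{2} \left(13 \left|{\omega}\right| + 1\right) e^{- 15 \left|{\omega}\right|}}{8788}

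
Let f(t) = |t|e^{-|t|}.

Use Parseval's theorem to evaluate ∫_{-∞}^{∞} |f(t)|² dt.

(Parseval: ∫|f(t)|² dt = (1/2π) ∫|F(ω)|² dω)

∫|f(t)|² dt = \frac{1}{2}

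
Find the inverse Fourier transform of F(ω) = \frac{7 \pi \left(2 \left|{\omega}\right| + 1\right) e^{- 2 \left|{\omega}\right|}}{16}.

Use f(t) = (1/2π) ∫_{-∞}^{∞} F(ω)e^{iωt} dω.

f(t) = \frac{7}{\left(t^{2} + 4\right)^{2}}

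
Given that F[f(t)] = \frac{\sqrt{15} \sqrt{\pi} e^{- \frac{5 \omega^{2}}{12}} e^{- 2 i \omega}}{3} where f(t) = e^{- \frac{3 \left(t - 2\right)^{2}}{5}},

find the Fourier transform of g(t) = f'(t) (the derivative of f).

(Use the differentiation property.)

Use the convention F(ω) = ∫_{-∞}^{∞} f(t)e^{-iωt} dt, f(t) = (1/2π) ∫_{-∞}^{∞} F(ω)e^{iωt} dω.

F[g](ω) = \frac{\sqrt{15} i \sqrt{\pi} \omega e^{- \frac{\omega \left(5 \omega + 24 i\right)}{12}}}{3}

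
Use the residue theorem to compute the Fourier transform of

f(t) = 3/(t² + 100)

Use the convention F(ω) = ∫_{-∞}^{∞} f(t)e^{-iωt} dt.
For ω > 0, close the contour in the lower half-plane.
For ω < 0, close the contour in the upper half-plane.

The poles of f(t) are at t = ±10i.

Let g(z) = f(z)e^{-iωz}; for large |z| the factor e^{-iωz} decays in the lower half-plane when ω > 0 and in the upper half-plane when ω < 0.

Case ω > 0 (lower half-plane, clockwise contour ⇒ F(ω) = -2πi·ΣRes):
  Res_{z = - 10 i} g(z) = \frac{3 i e^{- 10 \omega}}{20}
  F(ω) = -2πi·ΣRes = \frac{3 \pi e^{- 10 \omega}}{10}

Case ω < 0 (upper half-plane, counterclockwise contour ⇒ F(ω) = +2πi·ΣRes):
  Res_{z = 10 i} g(z) = - \frac{3 i e^{10 \omega}}{20}
  F(ω) = 2πi·ΣRes = \frac{3 \pi e^{10 \omega}}{10}

Both cases combine into a single formula in |ω|:

F(ω) = \frac{3 \pi e^{- 10 \left|{\omega}\right|}}{10}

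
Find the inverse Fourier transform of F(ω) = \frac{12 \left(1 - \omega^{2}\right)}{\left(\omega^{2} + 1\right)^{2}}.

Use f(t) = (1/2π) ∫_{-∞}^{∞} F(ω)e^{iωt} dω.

f(t) = 6 e^{- \left|{t}\right|} \left|{t}\right|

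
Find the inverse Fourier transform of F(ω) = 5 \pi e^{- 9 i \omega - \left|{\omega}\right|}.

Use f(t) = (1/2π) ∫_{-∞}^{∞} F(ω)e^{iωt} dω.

f(t) = \frac{5}{\left(t - 9\right)^{2} + 1}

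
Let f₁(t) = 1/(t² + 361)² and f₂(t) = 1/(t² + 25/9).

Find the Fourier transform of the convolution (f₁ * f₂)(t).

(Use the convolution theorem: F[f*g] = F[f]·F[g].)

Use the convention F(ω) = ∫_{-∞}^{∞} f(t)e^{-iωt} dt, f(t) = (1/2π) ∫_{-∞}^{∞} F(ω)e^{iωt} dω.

F[f₁*f₂](ω) = \frac{3 \pi^{2} \left(19 \left|{\omega}\right| + 1\right) e^{- \frac{62 \left|{\omega}\right|}{3}}}{68590}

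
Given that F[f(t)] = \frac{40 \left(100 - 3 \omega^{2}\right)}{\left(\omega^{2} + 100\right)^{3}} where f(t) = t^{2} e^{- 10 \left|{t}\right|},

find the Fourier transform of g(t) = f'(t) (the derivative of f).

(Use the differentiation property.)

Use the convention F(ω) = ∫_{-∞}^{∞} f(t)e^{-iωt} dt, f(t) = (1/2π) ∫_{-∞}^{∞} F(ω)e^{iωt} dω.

F[g](ω) = - \frac{40 i \omega \left(3 \omega^{2} - 100\right)}{\left(\omega^{2} + 100\right)^{3}}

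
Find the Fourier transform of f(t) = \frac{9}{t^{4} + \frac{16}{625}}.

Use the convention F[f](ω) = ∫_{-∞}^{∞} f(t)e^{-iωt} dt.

F(ω) = \frac{1125 \pi e^{- \frac{\sqrt{2} \left|{\omega}\right|}{5}} \sin{\left(\frac{\sqrt{2} \left|{\omega}\right|}{5} + \frac{\pi}{4} \right)}}{8}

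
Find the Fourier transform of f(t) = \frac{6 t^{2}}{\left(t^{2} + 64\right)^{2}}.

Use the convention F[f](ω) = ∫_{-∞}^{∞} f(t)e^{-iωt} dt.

F(ω) = \frac{3 \pi \left(1 - 8 \left|{\omega}\right|\right) e^{- 8 \left|{\omega}\right|}}{8}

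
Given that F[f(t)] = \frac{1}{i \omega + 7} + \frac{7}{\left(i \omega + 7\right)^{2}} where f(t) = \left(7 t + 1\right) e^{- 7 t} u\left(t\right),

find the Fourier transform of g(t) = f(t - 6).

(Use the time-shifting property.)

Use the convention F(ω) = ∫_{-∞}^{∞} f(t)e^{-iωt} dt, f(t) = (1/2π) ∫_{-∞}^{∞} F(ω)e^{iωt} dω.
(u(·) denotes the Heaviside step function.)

F[g](ω) = \frac{\left(- i \omega - 14\right) e^{- 6 i \omega}}{\omega^{2} - 14 i \omega - 49}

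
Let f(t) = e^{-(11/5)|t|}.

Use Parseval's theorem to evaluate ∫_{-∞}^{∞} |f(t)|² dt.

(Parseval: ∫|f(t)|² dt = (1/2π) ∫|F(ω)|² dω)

∫|f(t)|² dt = \frac{5}{11}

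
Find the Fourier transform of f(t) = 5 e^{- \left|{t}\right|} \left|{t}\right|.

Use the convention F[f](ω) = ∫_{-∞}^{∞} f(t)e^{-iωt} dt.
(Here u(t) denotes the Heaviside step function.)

F(ω) = \frac{10 \left(1 - \omega^{2}\right)}{\left(\omega^{2} + 1\right)^{2}}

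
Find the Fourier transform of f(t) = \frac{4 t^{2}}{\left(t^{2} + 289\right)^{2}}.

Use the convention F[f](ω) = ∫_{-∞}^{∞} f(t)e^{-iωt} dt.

F(ω) = \frac{2 \pi \left(1 - 17 \left|{\omega}\right|\right) e^{- 17 \left|{\omega}\right|}}{17}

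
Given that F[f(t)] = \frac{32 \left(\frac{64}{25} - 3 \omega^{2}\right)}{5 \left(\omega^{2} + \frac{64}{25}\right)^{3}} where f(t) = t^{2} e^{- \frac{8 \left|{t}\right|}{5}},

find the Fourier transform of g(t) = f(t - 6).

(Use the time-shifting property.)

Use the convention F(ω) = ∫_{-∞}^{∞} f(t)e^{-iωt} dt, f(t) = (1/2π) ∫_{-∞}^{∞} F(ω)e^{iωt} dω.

F[g](ω) = \frac{4000 \left(64 - 75 \omega^{2}\right) e^{- 6 i \omega}}{\left(25 \omega^{2} + 64\right)^{3}}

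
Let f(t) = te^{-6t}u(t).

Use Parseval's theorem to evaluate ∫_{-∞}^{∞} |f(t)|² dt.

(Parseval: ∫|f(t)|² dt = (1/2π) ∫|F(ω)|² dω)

∫|f(t)|² dt = \frac{1}{864}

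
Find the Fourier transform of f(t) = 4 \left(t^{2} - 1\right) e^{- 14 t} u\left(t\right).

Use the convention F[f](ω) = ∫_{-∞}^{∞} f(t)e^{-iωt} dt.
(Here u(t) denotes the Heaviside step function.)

F(ω) = \frac{4 \left(2 i \omega - \left(i \omega + 14\right)^{3} + 28\right)}{\left(i \omega + 14\right)^{4}}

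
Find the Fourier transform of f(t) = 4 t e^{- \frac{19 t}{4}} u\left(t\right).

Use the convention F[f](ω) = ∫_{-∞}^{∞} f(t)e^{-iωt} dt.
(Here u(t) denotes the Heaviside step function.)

F(ω) = \frac{64}{\left(4 i \omega + 19\right)^{2}}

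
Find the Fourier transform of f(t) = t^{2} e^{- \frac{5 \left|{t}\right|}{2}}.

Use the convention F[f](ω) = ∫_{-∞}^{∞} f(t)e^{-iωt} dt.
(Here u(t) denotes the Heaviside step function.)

F(ω) = \frac{160 \left(25 - 12 \omega^{2}\right)}{\left(4 \omega^{2} + 25\right)^{3}}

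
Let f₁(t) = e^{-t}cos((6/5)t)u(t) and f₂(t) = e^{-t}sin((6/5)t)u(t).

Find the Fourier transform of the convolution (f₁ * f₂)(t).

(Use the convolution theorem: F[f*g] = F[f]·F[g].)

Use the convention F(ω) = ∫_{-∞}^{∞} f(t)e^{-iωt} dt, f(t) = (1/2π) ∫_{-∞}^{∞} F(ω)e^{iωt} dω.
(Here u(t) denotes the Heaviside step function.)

F[f₁*f₂](ω) = \frac{750 \left(i \omega + 1\right)}{\left(25 \left(i \omega + 1\right)^{2} + 36\right)^{2}}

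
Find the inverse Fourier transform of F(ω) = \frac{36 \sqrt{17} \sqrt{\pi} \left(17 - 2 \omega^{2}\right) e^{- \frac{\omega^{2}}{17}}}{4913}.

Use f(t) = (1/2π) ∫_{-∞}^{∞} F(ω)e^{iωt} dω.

f(t) = 9 t^{2} e^{- \frac{17 t^{2}}{4}}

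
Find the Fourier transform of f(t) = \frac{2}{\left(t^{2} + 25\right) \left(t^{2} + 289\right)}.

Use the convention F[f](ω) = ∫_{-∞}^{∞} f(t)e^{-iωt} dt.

F(ω) = \frac{\pi \left(17 e^{12 \left|{\omega}\right|} - 5\right) e^{- 17 \left|{\omega}\right|}}{11220}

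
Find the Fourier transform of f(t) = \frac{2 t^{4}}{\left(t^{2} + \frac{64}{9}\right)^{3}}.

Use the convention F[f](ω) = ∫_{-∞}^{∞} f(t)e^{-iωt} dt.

F(ω) = \frac{\pi \left(64 \omega^{2} - 120 \left|{\omega}\right| + 27\right) e^{- \frac{8 \left|{\omega}\right|}{3}}}{96}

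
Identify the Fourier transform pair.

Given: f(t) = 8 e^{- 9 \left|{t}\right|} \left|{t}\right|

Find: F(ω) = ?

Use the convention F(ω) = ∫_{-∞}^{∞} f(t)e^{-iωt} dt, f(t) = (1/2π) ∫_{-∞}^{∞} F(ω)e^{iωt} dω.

F(ω) = \frac{16 \left(81 - \omega^{2}\right)}{\left(\omega^{2} + 81\right)^{2}}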